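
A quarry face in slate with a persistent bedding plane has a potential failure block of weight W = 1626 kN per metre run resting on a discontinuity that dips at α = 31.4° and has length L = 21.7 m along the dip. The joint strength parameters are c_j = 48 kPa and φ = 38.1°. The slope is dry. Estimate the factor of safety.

FS = 2.51

Resolving the block weight along and normal to the plane and applying the Mohr–Coulomb strength on the joint:
N' = W cosα = 1626·cos31.4° = 1387.9 kN/m
Driving force T = W sinα = 1626·sin31.4° = 847.2 kN/m
Resisting force R = c_j·L + N'·tanφ = 48·21.7 + 1387.9·tan38.1° = 1041.6 + 1088.2 = 2129.8 kN/m
FS = R / T = 2129.8 / 847.2 = 2.514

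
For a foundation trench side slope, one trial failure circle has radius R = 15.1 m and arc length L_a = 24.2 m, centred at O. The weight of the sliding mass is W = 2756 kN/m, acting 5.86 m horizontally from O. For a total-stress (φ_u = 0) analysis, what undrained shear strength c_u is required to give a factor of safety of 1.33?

FS = c_u·L_a·R / (W·d), so c_u = FS·W·d / (L_a·R).
c_u = 1.33·2756·5.86 / (24.20·15.1) = 21479.7 / 365.42 = 58.78 kPa

c_u = 58.8 kPa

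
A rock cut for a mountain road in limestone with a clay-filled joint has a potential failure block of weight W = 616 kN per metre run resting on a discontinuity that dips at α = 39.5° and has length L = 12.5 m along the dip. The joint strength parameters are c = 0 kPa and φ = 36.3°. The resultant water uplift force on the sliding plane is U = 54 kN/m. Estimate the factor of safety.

FS = 0.79

Resolving the block weight along and normal to the plane and applying the Mohr–Coulomb strength on the joint:
N' = W cosα − U = 616·cos39.5° − 54 = 421.3 kN/m
Driving force T = W sinα = 616·sin39.5° = 391.8 kN/m
Resisting force R = c·L + N'·tanφ = 0·12.5 + 421.3·tan36.3° = 0.0 + 309.5 = 309.5 kN/m
FS = R / T = 309.5 / 391.8 = 0.790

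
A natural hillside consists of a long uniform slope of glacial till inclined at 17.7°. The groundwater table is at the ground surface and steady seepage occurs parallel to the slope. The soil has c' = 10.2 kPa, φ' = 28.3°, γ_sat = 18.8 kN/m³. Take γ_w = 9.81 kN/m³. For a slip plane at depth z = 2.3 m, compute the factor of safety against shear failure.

FS = 1.62

With seepage parallel to the slope and the water table at the surface, the effective normal stress on the slip plane uses the buoyant unit weight γ' = γ_sat − γ_w while the driving shear stress uses γ_sat:
FS = [c' + γ' z cos²β tanφ'] / [γ_sat z sinβ cosβ]
γ' = 18.8 − 9.81 = 8.99 kN/m³
Numerator = 10.2 + 8.99·2.3·cos²17.7°·tan28.3° = 10.2 + 8.99·2.3·0.9076·0.5384 = 20.304 kPa
Denominator = 18.8·2.3·sin17.7°·cos17.7° = 18.8·2.3·0.3040·0.9527 = 12.524 kPa
FS = 20.304 / 12.524 = 1.621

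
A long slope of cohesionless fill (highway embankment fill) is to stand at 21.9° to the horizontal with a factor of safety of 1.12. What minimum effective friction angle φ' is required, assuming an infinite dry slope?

φ' = 24.2°

FS = tanφ'/tanβ ⇒ tanφ' = FS · tanβ = 1.12 · tan21.9° = 0.4502
φ' = arctan(0.4502) = 24.24°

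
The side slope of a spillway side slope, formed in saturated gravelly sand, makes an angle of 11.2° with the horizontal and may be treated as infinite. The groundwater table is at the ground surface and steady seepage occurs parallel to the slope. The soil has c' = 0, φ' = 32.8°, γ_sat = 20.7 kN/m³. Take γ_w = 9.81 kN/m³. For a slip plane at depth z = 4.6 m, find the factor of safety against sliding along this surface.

With seepage parallel to the slope and the water table at the surface, the effective normal stress on the slip plane uses the buoyant unit weight γ' = γ_sat − γ_w while the driving shear stress uses γ_sat:
FS = [c' + γ' z cos²β tanφ'] / [γ_sat z sinβ cosβ]
(For c' = 0 this reduces to FS = (γ'/γ_sat)·tanφ'/tanβ.)
γ' = 20.7 − 9.81 = 10.89 kN/m³
Numerator = 0.0 + 10.89·4.6·cos²11.2°·tan32.8° = 0.0 + 10.89·4.6·0.9623·0.6445 = 31.065 kPa
Denominator = 20.7·4.6·sin11.2°·cos11.2° = 20.7·4.6·0.1942·0.9810 = 18.143 kPa
FS = 31.065 / 18.143 = 1.712

FS = 1.71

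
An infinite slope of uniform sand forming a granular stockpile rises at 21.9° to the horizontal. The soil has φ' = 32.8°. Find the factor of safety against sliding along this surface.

For a dry cohesionless infinite slope the factor of safety is FS = tanφ' / tanβ.
FS = tan32.8° / tan21.9° = 0.6445 / 0.4020 = 1.603

FS = 1.60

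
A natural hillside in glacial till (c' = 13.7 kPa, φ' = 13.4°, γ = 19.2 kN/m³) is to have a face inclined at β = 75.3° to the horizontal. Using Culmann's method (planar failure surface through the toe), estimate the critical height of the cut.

Culmann's analysis gives the critical failure plane at α_cr = (β + φ')/2 = (75.3 + 13.4)/2 = 44.4°, and the critical height
H_c = (4c'/γ) · sinβ cosφ' / [1 − cos(β − φ')]
    = (4·13.7/19.2) · sin75.3°·cos13.4° / [1 − cos(61.9°)]
    = 2.854 · 0.9673·0.9728 / [1 − 0.4710]
    = 2.854 · 0.9409 / 0.5290
    = 5.08 m

H_c = 5.08 m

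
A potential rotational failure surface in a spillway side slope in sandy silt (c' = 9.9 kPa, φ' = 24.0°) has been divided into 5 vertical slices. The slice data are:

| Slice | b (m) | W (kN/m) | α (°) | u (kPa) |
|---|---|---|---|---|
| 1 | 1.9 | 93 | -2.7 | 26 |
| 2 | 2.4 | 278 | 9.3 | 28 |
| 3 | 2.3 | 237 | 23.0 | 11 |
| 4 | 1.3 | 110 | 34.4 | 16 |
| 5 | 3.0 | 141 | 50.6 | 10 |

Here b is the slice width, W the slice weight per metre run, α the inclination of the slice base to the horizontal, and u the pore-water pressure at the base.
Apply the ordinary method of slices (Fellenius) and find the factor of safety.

Ordinary method of slices: FS = Σ[c'·Δl_i + (W_i cosα_i − u_i·Δl_i)·tanφ'] / Σ W_i sinα_i, with Δl_i = b_i / cosα_i.
Slice 1: Δl = 1.9/cos(-2.7°) = 1.902 m; N'_1 = 93·cos(-2.7°) − 26·1.902 = 43.4; c'Δl = 18.83; W sinα = -4.4
Slice 2: Δl = 2.4/cos9.3° = 2.432 m; N'_2 = 278·cos9.3° − 28·2.432 = 206.3; c'Δl = 24.08; W sinα = 44.9
Slice 3: Δl = 2.3/cos23.0° = 2.499 m; N'_3 = 237·cos23.0° − 11·2.499 = 190.7; c'Δl = 24.74; W sinα = 92.6
Slice 4: Δl = 1.3/cos34.4° = 1.576 m; N'_4 = 110·cos34.4° − 16·1.576 = 65.6; c'Δl = 15.60; W sinα = 62.1
Slice 5: Δl = 3.0/cos50.6° = 4.726 m; N'_5 = 141·cos50.6° − 10·4.726 = 42.2; c'Δl = 46.79; W sinα = 109.0
Σc'Δl = 130.0 kN/m; ΣN' = 548.2 kN/m; ΣW sinα = 304.3 kN/m
Resisting = 130.0 + 548.2·tan24.0° = 130.0 + 244.1 = 374.1 kN/m
FS = 374.1 / 304.3 = 1.230

FS = 1.23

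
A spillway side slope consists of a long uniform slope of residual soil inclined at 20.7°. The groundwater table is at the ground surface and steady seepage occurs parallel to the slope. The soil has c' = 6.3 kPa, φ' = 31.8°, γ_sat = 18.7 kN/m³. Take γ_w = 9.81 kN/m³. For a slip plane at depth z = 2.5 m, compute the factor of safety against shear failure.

With seepage parallel to the slope and the water table at the surface, the effective normal stress on the slip plane uses the buoyant unit weight γ' = γ_sat − γ_w while the driving shear stress uses γ_sat:
FS = [c' + γ' z cos²β tanφ'] / [γ_sat z sinβ cosβ]
γ' = 18.7 − 9.81 = 8.89 kN/m³
Numerator = 6.3 + 8.89·2.5·cos²20.7°·tan31.8° = 6.3 + 8.89·2.5·0.8751·0.6200 = 18.358 kPa
Denominator = 18.7·2.5·sin20.7°·cos20.7° = 18.7·2.5·0.3535·0.9354 = 15.458 kPa
FS = 18.358 / 15.458 = 1.188

FS = 1.19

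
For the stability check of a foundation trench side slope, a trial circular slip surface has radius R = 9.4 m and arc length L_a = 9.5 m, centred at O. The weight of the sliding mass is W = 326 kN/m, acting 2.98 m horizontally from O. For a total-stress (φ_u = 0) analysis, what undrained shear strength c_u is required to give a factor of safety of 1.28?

FS = c_u·L_a·R / (W·d), so c_u = FS·W·d / (L_a·R).
c_u = 1.28·326·2.98 / (9.50·9.4) = 1243.5 / 89.30 = 13.92 kPa

c_u = 13.9 kPa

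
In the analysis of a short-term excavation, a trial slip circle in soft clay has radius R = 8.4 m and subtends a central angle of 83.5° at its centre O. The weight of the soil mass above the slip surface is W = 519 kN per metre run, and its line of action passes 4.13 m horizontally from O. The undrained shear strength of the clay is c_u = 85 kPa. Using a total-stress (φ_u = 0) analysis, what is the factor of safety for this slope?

Taking moments about the centre O, the resisting moment is provided by the undrained shear strength acting along the arc:
Arc length L_a = R·θ = 8.4·(83.5°·π/180) = 8.4·1.4573 = 12.24 m
M_R = c_u·L_a·R = 85·12.24·8.4 = 8740.6 kN·m/m
M_D = W·d = 519·4.13 = 2143.5 kN·m/m
FS = M_R / M_D = 8740.6 / 2143.5 = 4.078

FS = 4.08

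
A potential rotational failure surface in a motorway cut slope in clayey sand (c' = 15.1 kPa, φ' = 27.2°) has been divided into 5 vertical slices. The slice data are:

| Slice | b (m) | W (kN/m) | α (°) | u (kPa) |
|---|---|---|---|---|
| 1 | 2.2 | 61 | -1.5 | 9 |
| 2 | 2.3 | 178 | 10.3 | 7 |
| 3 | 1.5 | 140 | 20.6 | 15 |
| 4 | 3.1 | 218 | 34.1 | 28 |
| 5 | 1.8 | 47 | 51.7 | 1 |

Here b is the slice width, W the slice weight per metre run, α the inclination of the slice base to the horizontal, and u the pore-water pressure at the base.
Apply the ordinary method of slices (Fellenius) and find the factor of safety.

Ordinary method of slices: FS = Σ[c'·Δl_i + (W_i cosα_i − u_i·Δl_i)·tanφ'] / Σ W_i sinα_i, with Δl_i = b_i / cosα_i.
Slice 1: Δl = 2.2/cos(-1.5°) = 2.201 m; N'_1 = 61·cos(-1.5°) − 9·2.201 = 41.2; c'Δl = 33.23; W sinα = -1.6
Slice 2: Δl = 2.3/cos10.3° = 2.338 m; N'_2 = 178·cos10.3° − 7·2.338 = 158.8; c'Δl = 35.30; W sinα = 31.8
Slice 3: Δl = 1.5/cos20.6° = 1.602 m; N'_3 = 140·cos20.6° − 15·1.602 = 107.0; c'Δl = 24.20; W sinα = 49.3
Slice 4: Δl = 3.1/cos34.1° = 3.744 m; N'_4 = 218·cos34.1° − 28·3.744 = 75.7; c'Δl = 56.53; W sinα = 122.2
Slice 5: Δl = 1.8/cos51.7° = 2.904 m; N'_5 = 47·cos51.7° − 1·2.904 = 26.2; c'Δl = 43.85; W sinα = 36.9
Σc'Δl = 193.1 kN/m; ΣN' = 408.9 kN/m; ΣW sinα = 238.6 kN/m
Resisting = 193.1 + 408.9·tan27.2° = 193.1 + 210.1 = 403.2 kN/m
FS = 403.2 / 238.6 = 1.690

FS = 1.69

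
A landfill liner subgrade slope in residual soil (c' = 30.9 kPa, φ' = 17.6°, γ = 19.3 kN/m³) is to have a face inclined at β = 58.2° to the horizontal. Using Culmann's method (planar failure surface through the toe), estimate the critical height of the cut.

Culmann's analysis gives the critical failure plane at α_cr = (β + φ')/2 = (58.2 + 17.6)/2 = 37.9°, and the critical height
H_c = (4c'/γ) · sinβ cosφ' / [1 − cos(β − φ')]
    = (4·30.9/19.3) · sin58.2°·cos17.6° / [1 − cos(40.6°)]
    = 6.404 · 0.8499·0.9532 / [1 − 0.7593]
    = 6.404 · 0.8101 / 0.2407
    = 21.55 m

H_c = 21.55 m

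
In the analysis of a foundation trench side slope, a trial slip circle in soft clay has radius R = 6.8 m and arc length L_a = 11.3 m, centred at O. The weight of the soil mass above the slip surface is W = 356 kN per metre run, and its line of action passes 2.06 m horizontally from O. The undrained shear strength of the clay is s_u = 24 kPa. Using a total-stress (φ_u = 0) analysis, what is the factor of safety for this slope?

FS = 2.51

Taking moments about the centre O, the resisting moment is provided by the undrained shear strength acting along the arc:
M_R = s_u·L_a·R = 24·11.30·6.8 = 1844.2 kN·m/m
M_D = W·d = 356·2.06 = 733.4 kN·m/m
FS = M_R / M_D = 1844.2 / 733.4 = 2.515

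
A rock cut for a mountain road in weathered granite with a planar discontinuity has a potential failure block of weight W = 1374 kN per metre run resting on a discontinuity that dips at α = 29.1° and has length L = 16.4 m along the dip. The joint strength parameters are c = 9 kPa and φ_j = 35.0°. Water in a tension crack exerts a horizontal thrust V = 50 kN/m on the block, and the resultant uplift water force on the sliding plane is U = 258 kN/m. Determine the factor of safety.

Resolving the block weight along and normal to the plane and applying the Mohr–Coulomb strength on the joint:
N' = W cosα − U − V sinα = 1374·cos29.1° − 258 − 50·sin29.1° = 918.2 kN/m
Driving force T = W sinα + V cosα = 1374·sin29.1° + 50·cos29.1° = 711.9 kN/m
Resisting force R = c·L + N'·tanφ_j = 9·16.4 + 918.2·tan35.0° = 147.6 + 643.0 = 790.6 kN/m
FS = R / T = 790.6 / 711.9 = 1.110

FS = 1.11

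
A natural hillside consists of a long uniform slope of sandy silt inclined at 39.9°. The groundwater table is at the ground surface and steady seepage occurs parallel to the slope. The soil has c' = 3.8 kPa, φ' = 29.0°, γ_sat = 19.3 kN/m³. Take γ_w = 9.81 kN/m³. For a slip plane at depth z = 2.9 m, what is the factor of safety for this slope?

With seepage parallel to the slope and the water table at the surface, the effective normal stress on the slip plane uses the buoyant unit weight γ' = γ_sat − γ_w while the driving shear stress uses γ_sat:
FS = [c' + γ' z cos²β tanφ'] / [γ_sat z sinβ cosβ]
γ' = 19.3 − 9.81 = 9.49 kN/m³
Numerator = 3.8 + 9.49·2.9·cos²39.9°·tan29.0° = 3.8 + 9.49·2.9·0.5885·0.5543 = 12.778 kPa
Denominator = 19.3·2.9·sin39.9°·cos39.9° = 19.3·2.9·0.6414·0.7672 = 27.543 kPa
FS = 12.778 / 27.543 = 0.464

FS = 0.46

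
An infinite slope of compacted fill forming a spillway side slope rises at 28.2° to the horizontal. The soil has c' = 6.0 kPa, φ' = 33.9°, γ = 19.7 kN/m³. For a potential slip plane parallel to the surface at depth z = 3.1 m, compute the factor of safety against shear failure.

For an infinite slope with a slip plane parallel to the surface (no pore pressure): FS = [c' + γz cos²β tanφ'] / [γz sinβ cosβ].
γz = 19.7·3.1 = 61.07 kN/m²
Numerator = 6.0 + 61.07·cos²28.2°·tan33.9° = 6.0 + 61.07·0.7767·0.6720 = 37.874 kPa
Denominator = 61.07·sin28.2°·cos28.2° = 61.07·0.4726·0.8813 = 25.433 kPa
FS = 37.874 / 25.433 = 1.489

FS = 1.49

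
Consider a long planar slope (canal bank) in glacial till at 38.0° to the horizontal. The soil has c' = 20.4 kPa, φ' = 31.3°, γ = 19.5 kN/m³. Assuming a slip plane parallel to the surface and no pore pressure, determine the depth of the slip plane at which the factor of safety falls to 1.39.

Setting FS = 1.39 in FS = [c' + γz cos²β tanφ'] / [γz sinβ cosβ] and solving for z:
z = c' / [γ cosβ (FS·sinβ − cosβ·tanφ')]
  = 20.4 / [19.5·cos38.0°·(1.39·sin38.0° − cos38.0°·tan31.3°)]
  = 20.4 / [19.5·0.7880·(1.39·0.6157 − 0.7880·0.6080)]
  = 20.4 / 5.7877 = 3.525 m

z = 3.52 m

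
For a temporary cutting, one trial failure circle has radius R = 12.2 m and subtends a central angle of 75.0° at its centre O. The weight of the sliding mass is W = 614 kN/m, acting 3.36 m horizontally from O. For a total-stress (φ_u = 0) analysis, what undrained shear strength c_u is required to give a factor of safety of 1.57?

c_u = 16.6 kPa

FS = c_u·L_a·R / (W·d), so c_u = FS·W·d / (L_a·R).
Arc length L_a = R·θ = 12.2·(75.0°·π/180) = 12.2·1.3090 = 15.97 m
c_u = 1.57·614·3.36 / (15.97·12.2) = 3239.0 / 194.83 = 16.62 kPa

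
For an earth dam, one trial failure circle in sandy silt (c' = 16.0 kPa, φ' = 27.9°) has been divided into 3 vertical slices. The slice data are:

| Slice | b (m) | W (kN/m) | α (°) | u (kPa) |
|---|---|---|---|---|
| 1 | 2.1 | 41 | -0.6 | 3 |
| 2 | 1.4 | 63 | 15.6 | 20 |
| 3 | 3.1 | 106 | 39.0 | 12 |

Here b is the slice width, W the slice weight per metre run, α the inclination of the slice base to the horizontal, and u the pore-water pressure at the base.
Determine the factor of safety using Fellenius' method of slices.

Ordinary method of slices: FS = Σ[c'·Δl_i + (W_i cosα_i − u_i·Δl_i)·tanφ'] / Σ W_i sinα_i, with Δl_i = b_i / cosα_i.
Slice 1: Δl = 2.1/cos(-0.6°) = 2.100 m; N'_1 = 41·cos(-0.6°) − 3·2.100 = 34.7; c'Δl = 33.60; W sinα = -0.4
Slice 2: Δl = 1.4/cos15.6° = 1.454 m; N'_2 = 63·cos15.6° − 20·1.454 = 31.6; c'Δl = 23.26; W sinα = 16.9
Slice 3: Δl = 3.1/cos39.0° = 3.989 m; N'_3 = 106·cos39.0° − 12·3.989 = 34.5; c'Δl = 63.82; W sinα = 66.7
Σc'Δl = 120.7 kN/m; ΣN' = 100.8 kN/m; ΣW sinα = 83.2 kN/m
Resisting = 120.7 + 100.8·tan27.9° = 120.7 + 53.4 = 174.1 kN/m
FS = 174.1 / 83.2 = 2.092

FS = 2.09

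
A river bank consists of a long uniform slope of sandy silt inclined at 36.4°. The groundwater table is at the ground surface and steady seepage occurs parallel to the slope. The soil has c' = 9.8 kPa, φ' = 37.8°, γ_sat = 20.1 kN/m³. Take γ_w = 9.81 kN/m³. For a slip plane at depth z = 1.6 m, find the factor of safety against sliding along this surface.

With seepage parallel to the slope and the water table at the surface, the effective normal stress on the slip plane uses the buoyant unit weight γ' = γ_sat − γ_w while the driving shear stress uses γ_sat:
FS = [c' + γ' z cos²β tanφ'] / [γ_sat z sinβ cosβ]
γ' = 20.1 − 9.81 = 10.29 kN/m³
Numerator = 9.8 + 10.29·1.6·cos²36.4°·tan37.8° = 9.8 + 10.29·1.6·0.6479·0.7757 = 18.074 kPa
Denominator = 20.1·1.6·sin36.4°·cos36.4° = 20.1·1.6·0.5934·0.8049 = 15.361 kPa
FS = 18.074 / 15.361 = 1.177

FS = 1.18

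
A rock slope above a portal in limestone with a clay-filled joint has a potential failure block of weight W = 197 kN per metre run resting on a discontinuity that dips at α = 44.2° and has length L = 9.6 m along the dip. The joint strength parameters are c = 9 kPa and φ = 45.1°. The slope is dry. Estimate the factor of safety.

FS = 1.66

Resolving the block weight along and normal to the plane and applying the Mohr–Coulomb strength on the joint:
N' = W cosα = 197·cos44.2° = 141.2 kN/m
Driving force T = W sinα = 197·sin44.2° = 137.3 kN/m
Resisting force R = c·L + N'·tanφ = 9·9.6 + 141.2·tan45.1° = 86.4 + 141.7 = 228.1 kN/m
FS = R / T = 228.1 / 137.3 = 1.661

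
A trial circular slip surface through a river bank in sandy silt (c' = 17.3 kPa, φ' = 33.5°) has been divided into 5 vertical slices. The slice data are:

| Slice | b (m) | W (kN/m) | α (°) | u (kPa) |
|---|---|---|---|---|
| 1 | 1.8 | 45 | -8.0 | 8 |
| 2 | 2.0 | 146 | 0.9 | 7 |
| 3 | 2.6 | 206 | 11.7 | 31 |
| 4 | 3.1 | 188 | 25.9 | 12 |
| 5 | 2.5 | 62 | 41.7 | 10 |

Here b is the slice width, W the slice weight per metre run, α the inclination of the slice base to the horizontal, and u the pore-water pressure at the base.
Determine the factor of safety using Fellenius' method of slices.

Ordinary method of slices: FS = Σ[c'·Δl_i + (W_i cosα_i − u_i·Δl_i)·tanφ'] / Σ W_i sinα_i, with Δl_i = b_i / cosα_i.
Slice 1: Δl = 1.8/cos(-8.0°) = 1.818 m; N'_1 = 45·cos(-8.0°) − 8·1.818 = 30.0; c'Δl = 31.45; W sinα = -6.3
Slice 2: Δl = 2.0/cos0.9° = 2.000 m; N'_2 = 146·cos0.9° − 7·2.000 = 132.0; c'Δl = 34.60; W sinα = 2.3
Slice 3: Δl = 2.6/cos11.7° = 2.655 m; N'_3 = 206·cos11.7° − 31·2.655 = 119.4; c'Δl = 45.93; W sinα = 41.8
Slice 4: Δl = 3.1/cos25.9° = 3.446 m; N'_4 = 188·cos25.9° − 12·3.446 = 127.8; c'Δl = 59.62; W sinα = 82.1
Slice 5: Δl = 2.5/cos41.7° = 3.348 m; N'_5 = 62·cos41.7° − 10·3.348 = 12.8; c'Δl = 57.93; W sinα = 41.2
Σc'Δl = 229.5 kN/m; ΣN' = 422.0 kN/m; ΣW sinα = 161.2 kN/m
Resisting = 229.5 + 422.0·tan33.5° = 229.5 + 279.3 = 508.8 kN/m
FS = 508.8 / 161.2 = 3.157

FS = 3.16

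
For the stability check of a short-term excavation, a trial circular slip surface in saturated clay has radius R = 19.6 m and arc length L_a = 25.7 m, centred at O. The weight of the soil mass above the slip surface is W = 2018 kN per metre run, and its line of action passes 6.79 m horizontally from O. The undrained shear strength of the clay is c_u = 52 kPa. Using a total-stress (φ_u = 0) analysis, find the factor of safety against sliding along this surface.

FS = 1.91

Taking moments about the centre O, the resisting moment is provided by the undrained shear strength acting along the arc:
M_R = c_u·L_a·R = 52·25.70·19.6 = 26193.4 kN·m/m
M_D = W·d = 2018·6.79 = 13702.2 kN·m/m
FS = M_R / M_D = 26193.4 / 13702.2 = 1.912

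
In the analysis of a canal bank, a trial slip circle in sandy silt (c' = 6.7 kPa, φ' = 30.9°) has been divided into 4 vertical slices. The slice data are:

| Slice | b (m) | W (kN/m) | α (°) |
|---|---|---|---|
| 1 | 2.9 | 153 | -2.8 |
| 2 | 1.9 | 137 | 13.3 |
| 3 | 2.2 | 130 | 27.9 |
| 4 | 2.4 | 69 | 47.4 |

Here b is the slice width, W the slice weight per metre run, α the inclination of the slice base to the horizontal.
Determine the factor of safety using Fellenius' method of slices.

Ordinary method of slices: FS = Σ[c'·Δl_i + (W_i cosα_i)·tanφ'] / Σ W_i sinα_i, with Δl_i = b_i / cosα_i.
Slice 1: Δl = 2.9/cos(-2.8°) = 2.903 m; N'_1 = 153·cos(-2.8°) = 152.8; c'Δl = 19.45; W sinα = -7.5
Slice 2: Δl = 1.9/cos13.3° = 1.952 m; N'_2 = 137·cos13.3° = 133.3; c'Δl = 13.08; W sinα = 31.5
Slice 3: Δl = 2.2/cos27.9° = 2.489 m; N'_3 = 130·cos27.9° = 114.9; c'Δl = 16.68; W sinα = 60.8
Slice 4: Δl = 2.4/cos47.4° = 3.546 m; N'_4 = 69·cos47.4° = 46.7; c'Δl = 23.76; W sinα = 50.8
Σc'Δl = 73.0 kN/m; ΣN' = 447.7 kN/m; ΣW sinα = 135.7 kN/m
Resisting = 73.0 + 447.7·tan30.9° = 73.0 + 268.0 = 340.9 kN/m
FS = 340.9 / 135.7 = 2.513

FS = 2.51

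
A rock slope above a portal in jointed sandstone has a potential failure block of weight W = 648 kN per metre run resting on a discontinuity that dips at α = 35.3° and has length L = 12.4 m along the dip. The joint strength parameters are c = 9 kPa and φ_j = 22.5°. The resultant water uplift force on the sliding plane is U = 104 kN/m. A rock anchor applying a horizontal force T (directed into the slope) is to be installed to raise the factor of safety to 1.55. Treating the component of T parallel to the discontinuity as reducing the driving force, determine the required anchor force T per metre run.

Resolving forces along and normal to the sliding plane, with the horizontal anchor force T adding T·sinα to the effective normal force and T·cosα acting up the plane against the driving force:
FS = [cL + (W cosα − U + T sinα) tanφ_j] / [W sinα − T cosα]
Without the anchor: N' = 424.9 kN/m, driving T_d = 374.5 kN/m, resisting R = 9·12.4 + 424.9·tan22.5° = 287.6 kN/m, FS = 0.77.
Setting FS = 1.55 and solving for T:
1.55·(374.5 − T cos35.3°) = 287.6 + T sin35.3°·tan22.5°
T·(sin35.3°·tan22.5° + 1.55·cos35.3°) = 1.55·374.5 − 287.6
T·(0.5779·0.4142 + 1.55·0.8161) = 580.4 − 287.6 = 292.8
T·1.5044 = 292.8
T = 194.6 kN/m

T = 195 kN/m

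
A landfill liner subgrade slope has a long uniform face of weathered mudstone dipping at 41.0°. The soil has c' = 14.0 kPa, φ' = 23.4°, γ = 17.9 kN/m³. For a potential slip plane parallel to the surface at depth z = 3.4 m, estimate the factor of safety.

For an infinite slope with a slip plane parallel to the surface (no pore pressure): FS = [c' + γz cos²β tanφ'] / [γz sinβ cosβ].
γz = 17.9·3.4 = 60.86 kN/m²
Numerator = 14.0 + 60.86·cos²41.0°·tan23.4° = 14.0 + 60.86·0.5696·0.4327 = 29.001 kPa
Denominator = 60.86·sin41.0°·cos41.0° = 60.86·0.6561·0.7547 = 30.134 kPa
FS = 29.001 / 30.134 = 0.962

FS = 0.96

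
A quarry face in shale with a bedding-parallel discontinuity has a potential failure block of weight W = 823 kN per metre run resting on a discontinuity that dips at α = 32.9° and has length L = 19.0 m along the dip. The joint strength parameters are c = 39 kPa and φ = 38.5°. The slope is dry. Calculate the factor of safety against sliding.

FS = 2.89

Resolving the block weight along and normal to the plane and applying the Mohr–Coulomb strength on the joint:
N' = W cosα = 823·cos32.9° = 691.0 kN/m
Driving force T = W sinα = 823·sin32.9° = 447.0 kN/m
Resisting force R = c·L + N'·tanφ = 39·19.0 + 691.0·tan38.5° = 741.0 + 549.7 = 1290.7 kN/m
FS = R / T = 1290.7 / 447.0 = 2.887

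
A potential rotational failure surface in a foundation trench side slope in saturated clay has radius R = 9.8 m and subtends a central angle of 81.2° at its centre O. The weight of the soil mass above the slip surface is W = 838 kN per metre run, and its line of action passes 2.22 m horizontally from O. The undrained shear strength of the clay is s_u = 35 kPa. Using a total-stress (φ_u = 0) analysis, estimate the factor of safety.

Taking moments about the centre O, the resisting moment is provided by the undrained shear strength acting along the arc:
Arc length L_a = R·θ = 9.8·(81.2°·π/180) = 9.8·1.4172 = 13.89 m
M_R = s_u·L_a·R = 35·13.89·9.8 = 4763.8 kN·m/m
M_D = W·d = 838·2.22 = 1860.4 kN·m/m
FS = M_R / M_D = 4763.8 / 1860.4 = 2.561

FS = 2.56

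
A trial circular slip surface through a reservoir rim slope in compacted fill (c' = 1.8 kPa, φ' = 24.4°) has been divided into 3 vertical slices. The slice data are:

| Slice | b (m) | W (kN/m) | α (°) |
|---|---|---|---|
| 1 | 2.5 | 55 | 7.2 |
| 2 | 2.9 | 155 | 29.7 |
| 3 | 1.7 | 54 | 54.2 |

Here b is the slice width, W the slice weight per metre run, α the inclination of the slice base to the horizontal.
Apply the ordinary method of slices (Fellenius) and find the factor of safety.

Ordinary method of slices: FS = Σ[c'·Δl_i + (W_i cosα_i)·tanφ'] / Σ W_i sinα_i, with Δl_i = b_i / cosα_i.
Slice 1: Δl = 2.5/cos7.2° = 2.520 m; N'_1 = 55·cos7.2° = 54.6; c'Δl = 4.54; W sinα = 6.9
Slice 2: Δl = 2.9/cos29.7° = 3.339 m; N'_2 = 155·cos29.7° = 134.6; c'Δl = 6.01; W sinα = 76.8
Slice 3: Δl = 1.7/cos54.2° = 2.906 m; N'_3 = 54·cos54.2° = 31.6; c'Δl = 5.23; W sinα = 43.8
Σc'Δl = 15.8 kN/m; ΣN' = 220.8 kN/m; ΣW sinα = 127.5 kN/m
Resisting = 15.8 + 220.8·tan24.4° = 15.8 + 100.2 = 115.9 kN/m
FS = 115.9 / 127.5 = 0.909

FS = 0.91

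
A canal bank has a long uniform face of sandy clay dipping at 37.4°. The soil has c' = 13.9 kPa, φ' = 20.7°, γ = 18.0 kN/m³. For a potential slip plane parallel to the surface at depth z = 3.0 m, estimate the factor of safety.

FS = 1.03

For an infinite slope with a slip plane parallel to the surface (no pore pressure): FS = [c' + γz cos²β tanφ'] / [γz sinβ cosβ].
γz = 18.0·3.0 = 54.00 kN/m²
Numerator = 13.9 + 54.00·cos²37.4°·tan20.7° = 13.9 + 54.00·0.6311·0.3779 = 26.777 kPa
Denominator = 54.00·sin37.4°·cos37.4° = 54.00·0.6074·0.7944 = 26.055 kPa
FS = 26.777 / 26.055 = 1.028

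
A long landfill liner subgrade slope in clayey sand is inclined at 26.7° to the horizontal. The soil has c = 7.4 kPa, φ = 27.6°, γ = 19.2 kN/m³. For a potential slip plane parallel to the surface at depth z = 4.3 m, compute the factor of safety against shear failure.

FS = 1.26

For an infinite slope with a slip plane parallel to the surface (no pore pressure): FS = [c + γz cos²β tanφ] / [γz sinβ cosβ].
γz = 19.2·4.3 = 82.56 kN/m²
Numerator = 7.4 + 82.56·cos²26.7°·tan27.6° = 7.4 + 82.56·0.7981·0.5228 = 41.848 kPa
Denominator = 82.56·sin26.7°·cos26.7° = 82.56·0.4493·0.8934 = 33.140 kPa
FS = 41.848 / 33.140 = 1.263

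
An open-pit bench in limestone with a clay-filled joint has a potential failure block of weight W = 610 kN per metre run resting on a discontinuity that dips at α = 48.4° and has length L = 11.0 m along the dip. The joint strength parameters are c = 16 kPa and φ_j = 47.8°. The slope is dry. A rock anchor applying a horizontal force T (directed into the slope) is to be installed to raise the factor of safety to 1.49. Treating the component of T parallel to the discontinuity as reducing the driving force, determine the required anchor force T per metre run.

Resolving forces along and normal to the sliding plane, with the horizontal anchor force T adding T·sinα to the effective normal force and T·cosα acting up the plane against the driving force:
FS = [cL + (W cosα + T sinα) tanφ_j] / [W sinα − T cosα]
Without the anchor: N' = 405.0 kN/m, driving T_d = 456.2 kN/m, resisting R = 16·11.0 + 405.0·tan47.8° = 622.6 kN/m, FS = 1.36.
Setting FS = 1.49 and solving for T:
1.49·(456.2 − T cos48.4°) = 622.6 + T sin48.4°·tan47.8°
T·(sin48.4°·tan47.8° + 1.49·cos48.4°) = 1.49·456.2 − 622.6
T·(0.7478·1.1028 + 1.49·0.6639) = 679.7 − 622.6 = 57.0
T·1.8140 = 57.0
T = 31.4 kN/m

T = 31 kN/m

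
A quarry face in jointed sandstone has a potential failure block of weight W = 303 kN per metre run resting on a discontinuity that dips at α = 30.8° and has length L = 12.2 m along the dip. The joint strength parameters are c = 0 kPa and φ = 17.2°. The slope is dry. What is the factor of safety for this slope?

Resolving the block weight along and normal to the plane and applying the Mohr–Coulomb strength on the joint:
N' = W cosα = 303·cos30.8° = 260.3 kN/m
Driving force T = W sinα = 303·sin30.8° = 155.1 kN/m
Resisting force R = c·L + N'·tanφ = 0·12.2 + 260.3·tan17.2° = 0.0 + 80.6 = 80.6 kN/m
FS = R / T = 80.6 / 155.1 = 0.519

FS = 0.52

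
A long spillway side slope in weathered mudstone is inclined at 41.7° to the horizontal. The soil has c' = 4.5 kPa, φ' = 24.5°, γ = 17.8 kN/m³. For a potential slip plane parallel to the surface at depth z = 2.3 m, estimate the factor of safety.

FS = 0.73

For an infinite slope with a slip plane parallel to the surface (no pore pressure): FS = [c' + γz cos²β tanφ'] / [γz sinβ cosβ].
γz = 17.8·2.3 = 40.94 kN/m²
Numerator = 4.5 + 40.94·cos²41.7°·tan24.5° = 4.5 + 40.94·0.5575·0.4557 = 14.901 kPa
Denominator = 40.94·sin41.7°·cos41.7° = 40.94·0.6652·0.7466 = 20.334 kPa
FS = 14.901 / 20.334 = 0.733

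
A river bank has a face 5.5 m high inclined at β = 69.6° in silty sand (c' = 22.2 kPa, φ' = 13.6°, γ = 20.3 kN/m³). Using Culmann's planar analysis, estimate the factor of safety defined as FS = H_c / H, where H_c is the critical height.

H_c = (4c'/γ) · sinβ cosφ' / [1 − cos(β − φ')]
    = (4·22.2/20.3) · sin69.6°·cos13.6° / [1 − cos56.0°]
    = 4.374 · 0.9110 / 0.4408 = 9.04 m
FS = H_c / H = 9.04 / 5.5 = 1.644

FS = 1.64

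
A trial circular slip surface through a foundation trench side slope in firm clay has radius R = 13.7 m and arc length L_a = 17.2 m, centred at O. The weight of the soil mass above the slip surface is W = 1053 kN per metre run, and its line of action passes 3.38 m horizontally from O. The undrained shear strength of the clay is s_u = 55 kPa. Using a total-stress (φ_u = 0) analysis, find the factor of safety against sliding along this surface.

FS = 3.64

Taking moments about the centre O, the resisting moment is provided by the undrained shear strength acting along the arc:
M_R = s_u·L_a·R = 55·17.20·13.7 = 12960.2 kN·m/m
M_D = W·d = 1053·3.38 = 3559.1 kN·m/m
FS = M_R / M_D = 12960.2 / 3559.1 = 3.641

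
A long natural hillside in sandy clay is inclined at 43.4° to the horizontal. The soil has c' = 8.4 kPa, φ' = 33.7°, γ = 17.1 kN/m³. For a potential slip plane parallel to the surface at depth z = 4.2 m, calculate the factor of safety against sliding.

FS = 0.94

For an infinite slope with a slip plane parallel to the surface (no pore pressure): FS = [c' + γz cos²β tanφ'] / [γz sinβ cosβ].
γz = 17.1·4.2 = 71.82 kN/m²
Numerator = 8.4 + 71.82·cos²43.4°·tan33.7° = 8.4 + 71.82·0.5279·0.6669 = 33.686 kPa
Denominator = 71.82·sin43.4°·cos43.4° = 71.82·0.6871·0.7266 = 35.854 kPa
FS = 33.686 / 35.854 = 0.940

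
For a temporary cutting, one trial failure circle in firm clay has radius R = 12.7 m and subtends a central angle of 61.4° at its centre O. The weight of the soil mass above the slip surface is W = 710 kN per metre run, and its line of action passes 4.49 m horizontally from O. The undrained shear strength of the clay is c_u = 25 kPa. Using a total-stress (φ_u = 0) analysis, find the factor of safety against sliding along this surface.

Taking moments about the centre O, the resisting moment is provided by the undrained shear strength acting along the arc:
Arc length L_a = R·θ = 12.7·(61.4°·π/180) = 12.7·1.0716 = 13.61 m
M_R = c_u·L_a·R = 25·13.61·12.7 = 4321.1 kN·m/m
M_D = W·d = 710·4.49 = 3187.9 kN·m/m
FS = M_R / M_D = 4321.1 / 3187.9 = 1.355

FS = 1.36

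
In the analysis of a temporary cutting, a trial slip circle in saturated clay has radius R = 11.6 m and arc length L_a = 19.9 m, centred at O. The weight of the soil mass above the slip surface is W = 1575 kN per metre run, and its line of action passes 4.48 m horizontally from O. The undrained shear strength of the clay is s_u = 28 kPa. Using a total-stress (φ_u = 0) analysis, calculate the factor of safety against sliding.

FS = 0.92

Taking moments about the centre O, the resisting moment is provided by the undrained shear strength acting along the arc:
M_R = s_u·L_a·R = 28·19.90·11.6 = 6463.5 kN·m/m
M_D = W·d = 1575·4.48 = 7056.0 kN·m/m
FS = M_R / M_D = 6463.5 / 7056.0 = 0.916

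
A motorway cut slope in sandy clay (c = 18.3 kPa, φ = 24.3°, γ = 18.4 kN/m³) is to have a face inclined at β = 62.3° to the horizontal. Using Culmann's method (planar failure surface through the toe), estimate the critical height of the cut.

Culmann's analysis gives the critical failure plane at α_cr = (β + φ)/2 = (62.3 + 24.3)/2 = 43.3°, and the critical height
H_c = (4c/γ) · sinβ cosφ / [1 − cos(β − φ)]
    = (4·18.3/18.4) · sin62.3°·cos24.3° / [1 − cos(38.0°)]
    = 3.978 · 0.8854·0.9114 / [1 − 0.7880]
    = 3.978 · 0.8070 / 0.2120
    = 15.14 m

H_c = 15.14 m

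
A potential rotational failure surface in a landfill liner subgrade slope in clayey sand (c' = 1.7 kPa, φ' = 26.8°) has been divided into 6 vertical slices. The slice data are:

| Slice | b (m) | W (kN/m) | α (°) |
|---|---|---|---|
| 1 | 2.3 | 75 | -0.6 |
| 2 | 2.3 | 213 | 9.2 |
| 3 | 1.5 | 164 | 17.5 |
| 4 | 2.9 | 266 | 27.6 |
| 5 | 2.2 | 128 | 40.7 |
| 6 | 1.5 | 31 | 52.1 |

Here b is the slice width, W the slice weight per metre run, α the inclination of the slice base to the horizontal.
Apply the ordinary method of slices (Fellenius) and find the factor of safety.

Ordinary method of slices: FS = Σ[c'·Δl_i + (W_i cosα_i)·tanφ'] / Σ W_i sinα_i, with Δl_i = b_i / cosα_i.
Slice 1: Δl = 2.3/cos(-0.6°) = 2.300 m; N'_1 = 75·cos(-0.6°) = 75.0; c'Δl = 3.91; W sinα = -0.8
Slice 2: Δl = 2.3/cos9.2° = 2.330 m; N'_2 = 213·cos9.2° = 210.3; c'Δl = 3.96; W sinα = 34.1
Slice 3: Δl = 1.5/cos17.5° = 1.573 m; N'_3 = 164·cos17.5° = 156.4; c'Δl = 2.67; W sinα = 49.3
Slice 4: Δl = 2.9/cos27.6° = 3.272 m; N'_4 = 266·cos27.6° = 235.7; c'Δl = 5.56; W sinα = 123.2
Slice 5: Δl = 2.2/cos40.7° = 2.902 m; N'_5 = 128·cos40.7° = 97.0; c'Δl = 4.93; W sinα = 83.5
Slice 6: Δl = 1.5/cos52.1° = 2.442 m; N'_6 = 31·cos52.1° = 19.0; c'Δl = 4.15; W sinα = 24.5
Σc'Δl = 25.2 kN/m; ΣN' = 793.5 kN/m; ΣW sinα = 313.8 kN/m
Resisting = 25.2 + 793.5·tan26.8° = 25.2 + 400.8 = 426.0 kN/m
FS = 426.0 / 313.8 = 1.358

FS = 1.36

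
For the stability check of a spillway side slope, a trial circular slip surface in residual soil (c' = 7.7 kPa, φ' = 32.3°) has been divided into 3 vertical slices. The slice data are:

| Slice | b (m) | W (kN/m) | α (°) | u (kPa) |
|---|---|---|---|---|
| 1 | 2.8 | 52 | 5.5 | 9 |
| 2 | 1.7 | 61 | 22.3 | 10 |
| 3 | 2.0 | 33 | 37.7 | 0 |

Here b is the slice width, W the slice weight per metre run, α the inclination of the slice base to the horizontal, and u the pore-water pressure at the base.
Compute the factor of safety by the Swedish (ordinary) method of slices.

Ordinary method of slices: FS = Σ[c'·Δl_i + (W_i cosα_i − u_i·Δl_i)·tanφ'] / Σ W_i sinα_i, with Δl_i = b_i / cosα_i.
Slice 1: Δl = 2.8/cos5.5° = 2.813 m; N'_1 = 52·cos5.5° − 9·2.813 = 26.4; c'Δl = 21.66; W sinα = 5.0
Slice 2: Δl = 1.7/cos22.3° = 1.837 m; N'_2 = 61·cos22.3° − 10·1.837 = 38.1; c'Δl = 14.15; W sinα = 23.1
Slice 3: Δl = 2.0/cos37.7° = 2.528 m; N'_3 = 33·cos37.7° − 0·2.528 = 26.1; c'Δl = 19.46; W sinα = 20.2
Σc'Δl = 55.3 kN/m; ΣN' = 90.6 kN/m; ΣW sinα = 48.3 kN/m
Resisting = 55.3 + 90.6·tan32.3° = 55.3 + 57.3 = 112.6 kN/m
FS = 112.6 / 48.3 = 2.330

FS = 2.33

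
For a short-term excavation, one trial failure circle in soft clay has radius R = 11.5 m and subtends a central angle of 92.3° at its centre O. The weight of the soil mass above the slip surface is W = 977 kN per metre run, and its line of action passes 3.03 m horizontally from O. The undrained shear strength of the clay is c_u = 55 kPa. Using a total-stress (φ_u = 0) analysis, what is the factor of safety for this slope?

FS = 3.96

Taking moments about the centre O, the resisting moment is provided by the undrained shear strength acting along the arc:
Arc length L_a = R·θ = 11.5·(92.3°·π/180) = 11.5·1.6109 = 18.53 m
M_R = c_u·L_a·R = 55·18.53·11.5 = 11717.6 kN·m/m
M_D = W·d = 977·3.03 = 2960.3 kN·m/m
FS = M_R / M_D = 11717.6 / 2960.3 = 3.958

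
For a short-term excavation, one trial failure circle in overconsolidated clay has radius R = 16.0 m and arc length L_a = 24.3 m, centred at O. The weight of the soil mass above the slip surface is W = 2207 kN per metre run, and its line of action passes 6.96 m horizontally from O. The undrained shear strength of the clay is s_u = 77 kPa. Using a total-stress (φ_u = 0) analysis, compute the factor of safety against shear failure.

Taking moments about the centre O, the resisting moment is provided by the undrained shear strength acting along the arc:
M_R = s_u·L_a·R = 77·24.30·16.0 = 29937.6 kN·m/m
M_D = W·d = 2207·6.96 = 15360.7 kN·m/m
FS = M_R / M_D = 29937.6 / 15360.7 = 1.949

FS = 1.95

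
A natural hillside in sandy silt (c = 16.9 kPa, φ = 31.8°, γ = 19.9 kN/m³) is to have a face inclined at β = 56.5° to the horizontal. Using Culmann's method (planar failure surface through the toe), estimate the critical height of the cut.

Culmann's analysis gives the critical failure plane at α_cr = (β + φ)/2 = (56.5 + 31.8)/2 = 44.1°, and the critical height
H_c = (4c/γ) · sinβ cosφ / [1 − cos(β − φ)]
    = (4·16.9/19.9) · sin56.5°·cos31.8° / [1 − cos(24.7°)]
    = 3.397 · 0.8339·0.8499 / [1 − 0.9085]
    = 3.397 · 0.7087 / 0.0915
    = 26.31 m

H_c = 26.31 m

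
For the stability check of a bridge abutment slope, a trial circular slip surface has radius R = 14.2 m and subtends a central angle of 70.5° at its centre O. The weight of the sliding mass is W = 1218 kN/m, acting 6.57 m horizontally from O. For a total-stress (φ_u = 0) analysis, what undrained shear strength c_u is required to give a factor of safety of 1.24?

FS = c_u·L_a·R / (W·d), so c_u = FS·W·d / (L_a·R).
Arc length L_a = R·θ = 14.2·(70.5°·π/180) = 14.2·1.2305 = 17.47 m
c_u = 1.24·1218·6.57 / (17.47·14.2) = 9922.8 / 248.11 = 39.99 kPa

c_u = 40.0 kPa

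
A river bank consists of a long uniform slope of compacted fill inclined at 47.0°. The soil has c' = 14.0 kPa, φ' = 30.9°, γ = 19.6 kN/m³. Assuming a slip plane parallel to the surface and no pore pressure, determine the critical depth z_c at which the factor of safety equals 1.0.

Setting FS = 1.00 in FS = [c' + γz cos²β tanφ'] / [γz sinβ cosβ] and solving for z:
z = c' / [γ cosβ (FS·sinβ − cosβ·tanφ')]
  = 14.0 / [19.6·cos47.0°·(1.00·sin47.0° − cos47.0°·tan30.9°)]
  = 14.0 / [19.6·0.6820·(1.00·0.7314 − 0.6820·0.5985)]
  = 14.0 / 4.3201 = 3.241 m

z_c = 3.24 m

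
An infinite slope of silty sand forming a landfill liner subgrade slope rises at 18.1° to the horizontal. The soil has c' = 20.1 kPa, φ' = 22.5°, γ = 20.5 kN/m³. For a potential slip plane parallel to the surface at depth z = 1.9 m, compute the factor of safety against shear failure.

For an infinite slope with a slip plane parallel to the surface (no pore pressure): FS = [c' + γz cos²β tanφ'] / [γz sinβ cosβ].
γz = 20.5·1.9 = 38.95 kN/m²
Numerator = 20.1 + 38.95·cos²18.1°·tan22.5° = 20.1 + 38.95·0.9035·0.4142 = 34.676 kPa
Denominator = 38.95·sin18.1°·cos18.1° = 38.95·0.3107·0.9505 = 11.502 kPa
FS = 34.676 / 11.502 = 3.015

FS = 3.01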